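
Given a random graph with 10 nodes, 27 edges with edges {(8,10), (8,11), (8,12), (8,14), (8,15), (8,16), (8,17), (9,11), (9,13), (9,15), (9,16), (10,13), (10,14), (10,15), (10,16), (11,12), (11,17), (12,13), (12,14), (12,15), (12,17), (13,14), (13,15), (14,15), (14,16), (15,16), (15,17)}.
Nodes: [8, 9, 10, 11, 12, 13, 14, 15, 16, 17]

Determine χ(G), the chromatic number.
χ(G) = 5

Clique number ω(G) = 5 (lower bound: χ ≥ ω).
The clique on [8, 10, 14, 15, 16] has size 5, forcing χ ≥ 5, and the coloring below uses 5 colors, so χ(G) = 5.
A valid 5-coloring: color 1: [11, 15]; color 2: [8, 13]; color 3: [12, 16]; color 4: [9, 14, 17]; color 5: [10].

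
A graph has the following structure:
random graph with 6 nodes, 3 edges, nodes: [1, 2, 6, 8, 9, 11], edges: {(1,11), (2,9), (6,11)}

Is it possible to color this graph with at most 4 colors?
Yes, G is 4-colorable

A valid 4-coloring: color 1: [8, 9, 11]; color 2: [1, 2, 6].
(χ(G) = 2 ≤ 4.)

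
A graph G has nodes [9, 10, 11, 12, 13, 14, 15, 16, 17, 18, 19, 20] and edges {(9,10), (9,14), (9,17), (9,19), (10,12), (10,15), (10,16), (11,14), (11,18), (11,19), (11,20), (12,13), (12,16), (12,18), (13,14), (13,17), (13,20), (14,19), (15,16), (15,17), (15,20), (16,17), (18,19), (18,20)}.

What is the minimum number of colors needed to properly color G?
χ(G) = 4

Clique number ω(G) = 3 (lower bound: χ ≥ ω).
Suppose a proper 3-coloring c exists. The clique [9, 14, 19] takes 3 distinct colors; by symmetry let c(9) = 1, c(14) = 2, c(19) = 3.
- Vertex 11: neighbors [14, 19] already have colors [2, 3] ⇒ c(11) = 1.
- Vertex 18: neighbors [11, 19] already have colors [1, 3] ⇒ c(18) = 2.
- Vertex 20: neighbors [11, 18] already have colors [1, 2] ⇒ c(20) = 3.
- Vertex 13: neighbors [14, 20] already have colors [2, 3] ⇒ c(13) = 1.
- Vertex 12: neighbors [13, 18] already have colors [1, 2] ⇒ c(12) = 3.
- Vertex 10: neighbors [9, 12] already have colors [1, 3] ⇒ c(10) = 2.
- Vertex 15: neighbors [10, 20] already have colors [2, 3] ⇒ c(15) = 1.
- Vertex 16: neighbors [15, 10, 12] already have colors [1, 2, 3] — all 3 colors blocked. Contradiction.
The forced assignments end in a contradiction, so G has no proper 3-coloring (χ ≥ 4).
The coloring below uses 4 colors, so χ(G) = 4.
A valid 4-coloring: color 1: [9, 11, 13, 15]; color 2: [10, 14, 17, 18]; color 3: [12, 19, 20]; color 4: [16].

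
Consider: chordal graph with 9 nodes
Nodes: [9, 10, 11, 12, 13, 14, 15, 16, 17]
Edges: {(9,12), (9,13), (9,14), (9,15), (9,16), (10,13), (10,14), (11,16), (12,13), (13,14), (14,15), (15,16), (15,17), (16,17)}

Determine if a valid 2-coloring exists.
No, G is not 2-colorable

The clique on vertices [9, 15, 16] has size 3 > 2, so it alone needs 3 colors.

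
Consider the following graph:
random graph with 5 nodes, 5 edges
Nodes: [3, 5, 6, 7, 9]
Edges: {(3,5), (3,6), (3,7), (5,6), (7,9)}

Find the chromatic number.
Clique number ω(G) = 3 (lower bound: χ ≥ ω).
The clique on [3, 5, 6] has size 3, forcing χ ≥ 3, and the coloring below uses 3 colors, so χ(G) = 3.
A valid 3-coloring: color 1: [3, 9]; color 2: [5, 7]; color 3: [6].

χ(G) = 3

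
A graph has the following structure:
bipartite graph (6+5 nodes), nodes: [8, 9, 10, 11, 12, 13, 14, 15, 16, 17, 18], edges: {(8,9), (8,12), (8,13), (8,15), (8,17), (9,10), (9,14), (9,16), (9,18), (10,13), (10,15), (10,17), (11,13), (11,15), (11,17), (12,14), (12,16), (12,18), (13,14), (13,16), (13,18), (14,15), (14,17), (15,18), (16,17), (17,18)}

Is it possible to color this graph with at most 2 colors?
Yes, G is 2-colorable

A valid 2-coloring: color 1: [9, 12, 13, 15, 17]; color 2: [8, 10, 11, 14, 16, 18].
(χ(G) = 2 ≤ 2.)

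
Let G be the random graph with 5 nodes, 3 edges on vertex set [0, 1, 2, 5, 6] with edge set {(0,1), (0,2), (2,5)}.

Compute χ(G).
Clique number ω(G) = 2 (lower bound: χ ≥ ω).
The graph is bipartite (no odd cycle), so 2 colors suffice: χ(G) = 2.
A valid 2-coloring: color 1: [0, 5, 6]; color 2: [1, 2].

χ(G) = 2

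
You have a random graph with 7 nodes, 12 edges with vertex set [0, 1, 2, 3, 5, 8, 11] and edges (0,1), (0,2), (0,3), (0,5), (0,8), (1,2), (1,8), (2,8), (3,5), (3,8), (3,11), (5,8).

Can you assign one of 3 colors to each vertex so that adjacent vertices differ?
The clique on vertices [0, 1, 2, 8] has size 4 > 3, so it alone needs 4 colors.

No, G is not 3-colorable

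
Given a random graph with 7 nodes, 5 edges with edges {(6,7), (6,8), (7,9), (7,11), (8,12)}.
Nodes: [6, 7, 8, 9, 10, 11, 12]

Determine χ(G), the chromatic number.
χ(G) = 2

Clique number ω(G) = 2 (lower bound: χ ≥ ω).
The graph is bipartite (no odd cycle), so 2 colors suffice: χ(G) = 2.
A valid 2-coloring: color 1: [7, 8, 10]; color 2: [6, 9, 11, 12].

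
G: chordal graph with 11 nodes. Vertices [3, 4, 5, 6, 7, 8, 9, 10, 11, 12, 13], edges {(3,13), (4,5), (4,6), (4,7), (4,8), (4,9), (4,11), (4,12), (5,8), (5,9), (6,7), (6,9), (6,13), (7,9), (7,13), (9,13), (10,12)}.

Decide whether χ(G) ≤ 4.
A valid 4-coloring: color 1: [4, 10, 13]; color 2: [3, 8, 9, 11, 12]; color 3: [5, 7]; color 4: [6].
(χ(G) = 4 ≤ 4.)

Yes, G is 4-colorable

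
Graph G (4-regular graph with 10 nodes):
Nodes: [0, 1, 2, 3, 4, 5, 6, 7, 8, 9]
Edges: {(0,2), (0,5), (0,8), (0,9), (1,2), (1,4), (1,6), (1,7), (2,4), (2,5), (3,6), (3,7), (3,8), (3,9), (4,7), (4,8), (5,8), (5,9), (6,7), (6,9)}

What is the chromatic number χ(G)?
Clique number ω(G) = 3 (lower bound: χ ≥ ω).
The clique on [0, 5, 8] has size 3, forcing χ ≥ 3, and the coloring below uses 3 colors, so χ(G) = 3.
A valid 3-coloring: color 1: [2, 7, 8, 9]; color 2: [1, 3, 5]; color 3: [0, 4, 6].

χ(G) = 3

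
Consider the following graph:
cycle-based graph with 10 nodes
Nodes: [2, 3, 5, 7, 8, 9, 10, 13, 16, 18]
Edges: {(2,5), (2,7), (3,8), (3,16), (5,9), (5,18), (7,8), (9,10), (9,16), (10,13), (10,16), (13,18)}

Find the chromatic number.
Clique number ω(G) = 3 (lower bound: χ ≥ ω).
The clique on [9, 10, 16] has size 3, forcing χ ≥ 3, and the coloring below uses 3 colors, so χ(G) = 3.
A valid 3-coloring: color 1: [5, 7, 13, 16]; color 2: [2, 8, 9, 18]; color 3: [3, 10].

χ(G) = 3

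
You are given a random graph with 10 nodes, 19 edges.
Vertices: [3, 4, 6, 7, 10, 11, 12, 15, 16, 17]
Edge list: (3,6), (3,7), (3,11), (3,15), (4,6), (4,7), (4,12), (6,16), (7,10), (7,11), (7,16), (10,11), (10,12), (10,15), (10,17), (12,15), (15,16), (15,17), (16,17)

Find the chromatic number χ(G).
χ(G) = 3

Clique number ω(G) = 3 (lower bound: χ ≥ ω).
The clique on [7, 10, 11] has size 3, forcing χ ≥ 3, and the coloring below uses 3 colors, so χ(G) = 3.
A valid 3-coloring: color 1: [3, 4, 10, 16]; color 2: [6, 7, 15]; color 3: [11, 12, 17].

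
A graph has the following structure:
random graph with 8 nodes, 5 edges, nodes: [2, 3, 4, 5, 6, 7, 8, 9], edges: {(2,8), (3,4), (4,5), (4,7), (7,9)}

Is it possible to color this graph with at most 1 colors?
No, G is not 1-colorable

Edge (2,8) forces its endpoints to differ, so 1 color is not enough.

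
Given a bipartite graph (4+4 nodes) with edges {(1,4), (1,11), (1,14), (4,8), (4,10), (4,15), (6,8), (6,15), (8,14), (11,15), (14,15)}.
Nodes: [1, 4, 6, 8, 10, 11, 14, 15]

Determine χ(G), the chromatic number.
χ(G) = 2

Clique number ω(G) = 2 (lower bound: χ ≥ ω).
The graph is bipartite (no odd cycle), so 2 colors suffice: χ(G) = 2.
A valid 2-coloring: color 1: [4, 6, 11, 14]; color 2: [1, 8, 10, 15].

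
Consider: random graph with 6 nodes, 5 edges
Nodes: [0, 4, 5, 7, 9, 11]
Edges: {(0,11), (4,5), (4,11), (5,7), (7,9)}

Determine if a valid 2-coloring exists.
A valid 2-coloring: color 1: [0, 4, 7]; color 2: [5, 9, 11].
(χ(G) = 2 ≤ 2.)

Yes, G is 2-colorable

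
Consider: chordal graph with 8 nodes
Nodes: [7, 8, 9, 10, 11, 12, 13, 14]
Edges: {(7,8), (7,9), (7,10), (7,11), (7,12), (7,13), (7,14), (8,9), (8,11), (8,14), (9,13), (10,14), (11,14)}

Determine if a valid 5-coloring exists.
A valid 5-coloring: color 1: [7]; color 2: [9, 12, 14]; color 3: [8, 10, 13]; color 4: [11].
(χ(G) = 4 ≤ 5.)

Yes, G is 5-colorable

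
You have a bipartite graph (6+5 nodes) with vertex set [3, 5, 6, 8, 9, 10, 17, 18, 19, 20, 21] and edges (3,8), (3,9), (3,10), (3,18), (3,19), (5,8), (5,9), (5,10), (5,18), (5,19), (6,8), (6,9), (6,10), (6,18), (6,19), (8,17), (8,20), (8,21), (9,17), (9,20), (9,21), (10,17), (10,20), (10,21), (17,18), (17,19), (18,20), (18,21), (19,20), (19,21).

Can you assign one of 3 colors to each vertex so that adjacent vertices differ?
Yes, G is 3-colorable

A valid 3-coloring: color 1: [8, 9, 10, 18, 19]; color 2: [3, 5, 6, 17, 20, 21].
(χ(G) = 2 ≤ 3.)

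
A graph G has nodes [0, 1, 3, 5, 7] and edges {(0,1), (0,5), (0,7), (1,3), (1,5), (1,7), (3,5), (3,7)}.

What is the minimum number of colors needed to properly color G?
Clique number ω(G) = 3 (lower bound: χ ≥ ω).
The clique on [0, 1, 5] has size 3, forcing χ ≥ 3, and the coloring below uses 3 colors, so χ(G) = 3.
A valid 3-coloring: color 1: [1]; color 2: [5, 7]; color 3: [0, 3].

χ(G) = 3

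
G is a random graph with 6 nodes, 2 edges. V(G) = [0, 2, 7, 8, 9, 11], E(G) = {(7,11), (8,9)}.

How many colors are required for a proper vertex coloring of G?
Clique number ω(G) = 2 (lower bound: χ ≥ ω).
The graph is bipartite (no odd cycle), so 2 colors suffice: χ(G) = 2.
A valid 2-coloring: color 1: [0, 2, 7, 9]; color 2: [8, 11].

χ(G) = 2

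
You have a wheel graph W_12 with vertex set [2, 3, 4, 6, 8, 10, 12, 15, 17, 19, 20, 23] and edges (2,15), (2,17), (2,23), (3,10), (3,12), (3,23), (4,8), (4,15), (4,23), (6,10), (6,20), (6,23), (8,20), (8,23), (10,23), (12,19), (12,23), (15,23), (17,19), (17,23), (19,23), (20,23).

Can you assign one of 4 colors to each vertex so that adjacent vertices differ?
Yes, G is 4-colorable

A valid 4-coloring: color 1: [23]; color 2: [2, 4, 10, 12, 20]; color 3: [3, 6, 8, 15, 19]; color 4: [17].
(χ(G) = 4 ≤ 4.)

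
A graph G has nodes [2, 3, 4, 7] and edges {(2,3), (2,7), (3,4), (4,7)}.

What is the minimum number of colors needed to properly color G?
Clique number ω(G) = 2 (lower bound: χ ≥ ω).
The graph is bipartite (no odd cycle), so 2 colors suffice: χ(G) = 2.
A valid 2-coloring: color 1: [2, 4]; color 2: [3, 7].

χ(G) = 2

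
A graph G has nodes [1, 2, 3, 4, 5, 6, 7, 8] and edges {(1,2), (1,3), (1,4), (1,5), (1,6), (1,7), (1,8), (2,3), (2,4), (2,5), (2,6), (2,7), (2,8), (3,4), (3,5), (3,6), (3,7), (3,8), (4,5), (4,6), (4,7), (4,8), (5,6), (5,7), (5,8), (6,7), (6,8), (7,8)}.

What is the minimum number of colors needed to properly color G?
Clique number ω(G) = 8 (lower bound: χ ≥ ω).
The clique on [1, 2, 3, 4, 5, 6, 7, 8] has size 8, forcing χ ≥ 8, and the coloring below uses 8 colors, so χ(G) = 8.
A valid 8-coloring: color 1: [7]; color 2: [5]; color 3: [3]; color 4: [8]; color 5: [1]; color 6: [6]; color 7: [2]; color 8: [4].

χ(G) = 8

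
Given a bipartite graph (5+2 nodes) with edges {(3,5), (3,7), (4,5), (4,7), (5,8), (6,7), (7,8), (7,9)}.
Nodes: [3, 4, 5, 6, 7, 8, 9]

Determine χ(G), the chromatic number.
Clique number ω(G) = 2 (lower bound: χ ≥ ω).
The graph is bipartite (no odd cycle), so 2 colors suffice: χ(G) = 2.
A valid 2-coloring: color 1: [5, 7]; color 2: [3, 4, 6, 8, 9].

χ(G) = 2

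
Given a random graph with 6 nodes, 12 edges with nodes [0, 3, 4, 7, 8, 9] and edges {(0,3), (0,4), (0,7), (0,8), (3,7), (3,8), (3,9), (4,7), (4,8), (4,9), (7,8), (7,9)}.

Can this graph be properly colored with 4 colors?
A valid 4-coloring: color 1: [7]; color 2: [0, 9]; color 3: [3, 4]; color 4: [8].
(χ(G) = 4 ≤ 4.)

Yes, G is 4-colorable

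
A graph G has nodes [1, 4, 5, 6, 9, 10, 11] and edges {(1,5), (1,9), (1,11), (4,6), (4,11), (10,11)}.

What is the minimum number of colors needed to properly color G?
χ(G) = 2

Clique number ω(G) = 2 (lower bound: χ ≥ ω).
The graph is bipartite (no odd cycle), so 2 colors suffice: χ(G) = 2.
A valid 2-coloring: color 1: [5, 6, 9, 11]; color 2: [1, 4, 10].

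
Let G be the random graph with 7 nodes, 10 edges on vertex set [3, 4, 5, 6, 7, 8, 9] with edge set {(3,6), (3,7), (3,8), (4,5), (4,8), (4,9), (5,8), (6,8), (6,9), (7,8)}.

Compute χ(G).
Clique number ω(G) = 3 (lower bound: χ ≥ ω).
The clique on [3, 6, 8] has size 3, forcing χ ≥ 3, and the coloring below uses 3 colors, so χ(G) = 3.
A valid 3-coloring: color 1: [8, 9]; color 2: [4, 6, 7]; color 3: [3, 5].

χ(G) = 3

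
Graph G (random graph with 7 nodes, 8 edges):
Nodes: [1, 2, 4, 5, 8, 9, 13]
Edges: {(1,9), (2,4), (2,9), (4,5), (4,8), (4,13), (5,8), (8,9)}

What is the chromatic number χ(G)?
Clique number ω(G) = 3 (lower bound: χ ≥ ω).
The clique on [4, 5, 8] has size 3, forcing χ ≥ 3, and the coloring below uses 3 colors, so χ(G) = 3.
A valid 3-coloring: color 1: [4, 9]; color 2: [1, 2, 8, 13]; color 3: [5].

χ(G) = 3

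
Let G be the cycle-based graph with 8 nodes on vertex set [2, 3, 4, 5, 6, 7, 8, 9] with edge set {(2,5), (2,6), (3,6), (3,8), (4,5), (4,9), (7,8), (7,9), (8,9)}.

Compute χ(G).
Clique number ω(G) = 3 (lower bound: χ ≥ ω).
The clique on [7, 8, 9] has size 3, forcing χ ≥ 3, and the coloring below uses 3 colors, so χ(G) = 3.
A valid 3-coloring: color 1: [4, 6, 8]; color 2: [2, 3, 9]; color 3: [5, 7].

χ(G) = 3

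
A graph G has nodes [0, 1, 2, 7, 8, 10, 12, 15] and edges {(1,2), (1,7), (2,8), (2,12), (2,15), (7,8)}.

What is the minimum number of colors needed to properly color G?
χ(G) = 2

Clique number ω(G) = 2 (lower bound: χ ≥ ω).
The graph is bipartite (no odd cycle), so 2 colors suffice: χ(G) = 2.
A valid 2-coloring: color 1: [0, 2, 7, 10]; color 2: [1, 8, 12, 15].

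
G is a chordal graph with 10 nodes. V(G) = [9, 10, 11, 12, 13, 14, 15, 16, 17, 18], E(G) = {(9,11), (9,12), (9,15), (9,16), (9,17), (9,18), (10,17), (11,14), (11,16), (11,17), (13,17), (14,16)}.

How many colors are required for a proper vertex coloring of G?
χ(G) = 3

Clique number ω(G) = 3 (lower bound: χ ≥ ω).
The clique on [9, 11, 16] has size 3, forcing χ ≥ 3, and the coloring below uses 3 colors, so χ(G) = 3.
A valid 3-coloring: color 1: [9, 10, 13, 14]; color 2: [12, 15, 16, 17, 18]; color 3: [11].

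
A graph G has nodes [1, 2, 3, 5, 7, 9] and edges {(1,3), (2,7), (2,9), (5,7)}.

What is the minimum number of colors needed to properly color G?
χ(G) = 2

Clique number ω(G) = 2 (lower bound: χ ≥ ω).
The graph is bipartite (no odd cycle), so 2 colors suffice: χ(G) = 2.
A valid 2-coloring: color 1: [2, 3, 5]; color 2: [1, 7, 9].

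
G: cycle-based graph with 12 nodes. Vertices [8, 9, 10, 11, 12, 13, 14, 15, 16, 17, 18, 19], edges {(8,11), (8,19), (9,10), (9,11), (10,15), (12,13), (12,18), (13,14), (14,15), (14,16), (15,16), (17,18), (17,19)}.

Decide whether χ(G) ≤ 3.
A valid 3-coloring: color 1: [10, 11, 12, 14, 19]; color 2: [8, 9, 13, 15, 17]; color 3: [16, 18].
(χ(G) = 3 ≤ 3.)

Yes, G is 3-colorable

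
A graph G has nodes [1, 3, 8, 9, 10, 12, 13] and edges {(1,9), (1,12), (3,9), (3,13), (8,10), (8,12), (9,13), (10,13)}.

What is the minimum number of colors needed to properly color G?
Clique number ω(G) = 3 (lower bound: χ ≥ ω).
The clique on [3, 9, 13] has size 3, forcing χ ≥ 3, and the coloring below uses 3 colors, so χ(G) = 3.
A valid 3-coloring: color 1: [9, 10, 12]; color 2: [1, 8, 13]; color 3: [3].

χ(G) = 3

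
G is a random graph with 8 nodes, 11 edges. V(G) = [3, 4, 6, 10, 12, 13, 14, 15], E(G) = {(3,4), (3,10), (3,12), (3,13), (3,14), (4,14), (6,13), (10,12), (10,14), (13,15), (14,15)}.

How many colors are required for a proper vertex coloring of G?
χ(G) = 3

Clique number ω(G) = 3 (lower bound: χ ≥ ω).
The clique on [3, 10, 12] has size 3, forcing χ ≥ 3, and the coloring below uses 3 colors, so χ(G) = 3.
A valid 3-coloring: color 1: [3, 6, 15]; color 2: [12, 13, 14]; color 3: [4, 10].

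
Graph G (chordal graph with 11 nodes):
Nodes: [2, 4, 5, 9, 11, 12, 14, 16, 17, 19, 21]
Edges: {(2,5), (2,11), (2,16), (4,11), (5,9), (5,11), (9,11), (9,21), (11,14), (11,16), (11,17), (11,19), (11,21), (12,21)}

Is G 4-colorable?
A valid 4-coloring: color 1: [11, 12]; color 2: [4, 5, 14, 16, 17, 19, 21]; color 3: [2, 9].
(χ(G) = 3 ≤ 4.)

Yes, G is 4-colorable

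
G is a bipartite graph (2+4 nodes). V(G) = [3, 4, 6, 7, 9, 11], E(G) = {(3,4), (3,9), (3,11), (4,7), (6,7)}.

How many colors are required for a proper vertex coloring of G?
Clique number ω(G) = 2 (lower bound: χ ≥ ω).
The graph is bipartite (no odd cycle), so 2 colors suffice: χ(G) = 2.
A valid 2-coloring: color 1: [3, 7]; color 2: [4, 6, 9, 11].

χ(G) = 2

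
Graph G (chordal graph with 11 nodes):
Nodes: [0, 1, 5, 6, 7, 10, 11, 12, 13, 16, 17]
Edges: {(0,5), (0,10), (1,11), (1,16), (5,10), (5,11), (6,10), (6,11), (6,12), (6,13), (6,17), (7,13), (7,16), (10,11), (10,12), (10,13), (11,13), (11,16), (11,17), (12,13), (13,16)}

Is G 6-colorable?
A valid 6-coloring: color 1: [0, 7, 11, 12]; color 2: [1, 5, 13, 17]; color 3: [10, 16]; color 4: [6].
(χ(G) = 4 ≤ 6.)

Yes, G is 6-colorable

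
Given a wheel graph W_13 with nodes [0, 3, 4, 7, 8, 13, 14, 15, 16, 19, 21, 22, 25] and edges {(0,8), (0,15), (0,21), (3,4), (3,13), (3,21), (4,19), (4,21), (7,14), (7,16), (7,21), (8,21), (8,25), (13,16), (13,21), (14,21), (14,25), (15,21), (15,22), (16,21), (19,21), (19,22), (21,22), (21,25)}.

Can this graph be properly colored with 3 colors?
A valid 3-coloring: color 1: [21]; color 2: [3, 8, 14, 15, 16, 19]; color 3: [0, 4, 7, 13, 22, 25].
(χ(G) = 3 ≤ 3.)

Yes, G is 3-colorable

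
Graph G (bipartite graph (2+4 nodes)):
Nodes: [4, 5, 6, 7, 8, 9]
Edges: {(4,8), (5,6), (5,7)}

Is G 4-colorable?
A valid 4-coloring: color 1: [4, 5, 9]; color 2: [6, 7, 8].
(χ(G) = 2 ≤ 4.)

Yes, G is 4-colorable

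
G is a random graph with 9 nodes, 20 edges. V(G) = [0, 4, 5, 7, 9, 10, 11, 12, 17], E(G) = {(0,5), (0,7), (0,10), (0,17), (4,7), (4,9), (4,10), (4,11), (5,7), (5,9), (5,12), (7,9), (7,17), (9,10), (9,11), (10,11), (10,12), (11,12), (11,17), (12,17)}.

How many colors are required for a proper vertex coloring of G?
Clique number ω(G) = 4 (lower bound: χ ≥ ω).
The clique on [4, 9, 10, 11] has size 4, forcing χ ≥ 4, and the coloring below uses 4 colors, so χ(G) = 4.
A valid 4-coloring: color 1: [7, 11]; color 2: [5, 10, 17]; color 3: [0, 9, 12]; color 4: [4].

χ(G) = 4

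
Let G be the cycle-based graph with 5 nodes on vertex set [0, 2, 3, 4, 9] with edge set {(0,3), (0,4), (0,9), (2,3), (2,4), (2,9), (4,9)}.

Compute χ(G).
χ(G) = 3

Clique number ω(G) = 3 (lower bound: χ ≥ ω).
The clique on [0, 4, 9] has size 3, forcing χ ≥ 3, and the coloring below uses 3 colors, so χ(G) = 3.
A valid 3-coloring: color 1: [0, 2]; color 2: [3, 9]; color 3: [4].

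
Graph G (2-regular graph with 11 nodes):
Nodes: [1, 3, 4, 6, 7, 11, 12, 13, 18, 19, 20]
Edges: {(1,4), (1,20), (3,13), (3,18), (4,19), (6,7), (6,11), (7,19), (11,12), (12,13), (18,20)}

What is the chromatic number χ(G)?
χ(G) = 3

Clique number ω(G) = 2 (lower bound: χ ≥ ω).
Odd cycle [4, 19, 7, 6, 11, 12, 13, 3, 18, 20, 1] needs 3 colors (χ ≥ 3).
The coloring below uses 3 colors, so χ(G) = 3.
A valid 3-coloring: color 1: [3, 4, 7, 11, 20]; color 2: [1, 6, 13, 18, 19]; color 3: [12].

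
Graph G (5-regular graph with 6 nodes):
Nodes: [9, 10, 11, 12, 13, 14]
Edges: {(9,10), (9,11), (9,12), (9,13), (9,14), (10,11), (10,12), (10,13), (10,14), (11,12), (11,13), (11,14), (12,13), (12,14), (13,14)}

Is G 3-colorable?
No, G is not 3-colorable

The clique on vertices [9, 10, 11, 12, 13, 14] has size 6 > 3, so it alone needs 6 colors.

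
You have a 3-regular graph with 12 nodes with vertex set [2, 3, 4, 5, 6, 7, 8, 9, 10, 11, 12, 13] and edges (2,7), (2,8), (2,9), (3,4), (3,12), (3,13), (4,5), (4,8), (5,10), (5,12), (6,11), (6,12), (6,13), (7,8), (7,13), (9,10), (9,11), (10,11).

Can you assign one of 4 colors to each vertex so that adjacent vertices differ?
Yes, G is 4-colorable

A valid 4-coloring: color 1: [4, 6, 7, 10]; color 2: [2, 11, 12, 13]; color 3: [3, 5, 8, 9].
(χ(G) = 3 ≤ 4.)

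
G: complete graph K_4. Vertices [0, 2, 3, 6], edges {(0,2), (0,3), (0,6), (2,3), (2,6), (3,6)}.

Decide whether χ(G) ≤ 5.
A valid 5-coloring: color 1: [0]; color 2: [6]; color 3: [2]; color 4: [3].
(χ(G) = 4 ≤ 5.)

Yes, G is 5-colorable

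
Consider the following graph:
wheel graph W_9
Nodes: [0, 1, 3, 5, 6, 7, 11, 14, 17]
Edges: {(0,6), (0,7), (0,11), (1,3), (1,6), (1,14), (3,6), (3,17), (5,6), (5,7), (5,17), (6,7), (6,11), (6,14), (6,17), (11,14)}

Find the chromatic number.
χ(G) = 3

Clique number ω(G) = 3 (lower bound: χ ≥ ω).
The clique on [0, 6, 11] has size 3, forcing χ ≥ 3, and the coloring below uses 3 colors, so χ(G) = 3.
A valid 3-coloring: color 1: [6]; color 2: [1, 7, 11, 17]; color 3: [0, 3, 5, 14].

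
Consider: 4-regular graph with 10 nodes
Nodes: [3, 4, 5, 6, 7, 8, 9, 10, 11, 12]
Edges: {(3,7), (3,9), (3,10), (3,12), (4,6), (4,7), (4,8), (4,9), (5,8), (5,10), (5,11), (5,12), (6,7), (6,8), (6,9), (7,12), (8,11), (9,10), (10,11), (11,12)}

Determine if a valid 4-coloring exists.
Yes, G is 4-colorable

A valid 4-coloring: color 1: [7, 8, 9]; color 2: [3, 6, 11]; color 3: [4, 5]; color 4: [10, 12].
(χ(G) = 4 ≤ 4.)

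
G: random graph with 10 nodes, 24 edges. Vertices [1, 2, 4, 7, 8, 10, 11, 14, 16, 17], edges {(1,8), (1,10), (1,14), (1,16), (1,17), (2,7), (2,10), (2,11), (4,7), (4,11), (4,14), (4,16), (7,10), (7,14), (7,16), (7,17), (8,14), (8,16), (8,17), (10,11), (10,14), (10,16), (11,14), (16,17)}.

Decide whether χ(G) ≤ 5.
A valid 5-coloring: color 1: [1, 7, 11]; color 2: [2, 14, 16]; color 3: [4, 10, 17]; color 4: [8].
(χ(G) = 4 ≤ 5.)

Yes, G is 5-colorable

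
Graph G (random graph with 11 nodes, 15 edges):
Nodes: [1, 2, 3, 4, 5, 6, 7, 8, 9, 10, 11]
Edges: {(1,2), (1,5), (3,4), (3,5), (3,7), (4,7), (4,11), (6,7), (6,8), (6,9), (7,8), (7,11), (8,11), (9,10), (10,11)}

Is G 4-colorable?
A valid 4-coloring: color 1: [2, 5, 7, 9]; color 2: [1, 3, 6, 11]; color 3: [4, 8, 10].
(χ(G) = 3 ≤ 4.)

Yes, G is 4-colorable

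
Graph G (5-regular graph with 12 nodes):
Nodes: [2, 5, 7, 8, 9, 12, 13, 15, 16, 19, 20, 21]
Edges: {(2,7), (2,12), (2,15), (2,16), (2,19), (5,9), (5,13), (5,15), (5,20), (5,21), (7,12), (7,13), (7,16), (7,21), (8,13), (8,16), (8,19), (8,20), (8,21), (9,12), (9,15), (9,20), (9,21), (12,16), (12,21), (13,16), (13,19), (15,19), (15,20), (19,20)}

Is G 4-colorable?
A valid 4-coloring: color 1: [12, 13, 15]; color 2: [16, 20, 21]; color 3: [7, 9, 19]; color 4: [2, 5, 8].
(χ(G) = 4 ≤ 4.)

Yes, G is 4-colorable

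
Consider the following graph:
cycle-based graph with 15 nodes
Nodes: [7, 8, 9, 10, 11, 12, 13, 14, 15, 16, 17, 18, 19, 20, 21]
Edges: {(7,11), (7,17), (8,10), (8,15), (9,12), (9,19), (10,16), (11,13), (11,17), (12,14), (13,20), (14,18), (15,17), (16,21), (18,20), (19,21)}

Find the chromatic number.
χ(G) = 3

Clique number ω(G) = 3 (lower bound: χ ≥ ω).
The clique on [7, 11, 17] has size 3, forcing χ ≥ 3, and the coloring below uses 3 colors, so χ(G) = 3.
A valid 3-coloring: color 1: [8, 12, 13, 16, 17, 18, 19]; color 2: [9, 10, 11, 14, 15, 20, 21]; color 3: [7].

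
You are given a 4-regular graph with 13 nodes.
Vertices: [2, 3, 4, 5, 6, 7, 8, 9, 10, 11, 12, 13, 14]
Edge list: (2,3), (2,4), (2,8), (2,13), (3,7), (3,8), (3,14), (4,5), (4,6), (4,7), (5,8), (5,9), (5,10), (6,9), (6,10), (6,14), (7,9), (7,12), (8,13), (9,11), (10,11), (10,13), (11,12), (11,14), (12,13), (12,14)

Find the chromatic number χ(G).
Clique number ω(G) = 3 (lower bound: χ ≥ ω).
The clique on [2, 3, 8] has size 3, forcing χ ≥ 3, and the coloring below uses 3 colors, so χ(G) = 3.
A valid 3-coloring: color 1: [2, 7, 10, 14]; color 2: [3, 5, 6, 11, 13]; color 3: [4, 8, 9, 12].

χ(G) = 3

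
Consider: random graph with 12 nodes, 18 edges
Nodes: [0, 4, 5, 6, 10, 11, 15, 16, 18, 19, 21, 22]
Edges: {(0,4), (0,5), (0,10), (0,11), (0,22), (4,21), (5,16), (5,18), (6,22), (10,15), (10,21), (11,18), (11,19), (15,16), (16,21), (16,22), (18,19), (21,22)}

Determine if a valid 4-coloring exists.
A valid 4-coloring: color 1: [0, 6, 15, 18, 21]; color 2: [4, 5, 10, 19, 22]; color 3: [11, 16].
(χ(G) = 3 ≤ 4.)

Yes, G is 4-colorable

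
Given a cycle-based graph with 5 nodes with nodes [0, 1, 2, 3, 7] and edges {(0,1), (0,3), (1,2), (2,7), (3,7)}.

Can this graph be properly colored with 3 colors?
Yes, G is 3-colorable

A valid 3-coloring: color 1: [1, 3]; color 2: [0, 2]; color 3: [7].
(χ(G) = 3 ≤ 3.)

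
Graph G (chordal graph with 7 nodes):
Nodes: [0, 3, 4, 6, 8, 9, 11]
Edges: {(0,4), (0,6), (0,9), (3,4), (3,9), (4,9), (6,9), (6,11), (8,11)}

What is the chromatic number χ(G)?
Clique number ω(G) = 3 (lower bound: χ ≥ ω).
The clique on [0, 4, 9] has size 3, forcing χ ≥ 3, and the coloring below uses 3 colors, so χ(G) = 3.
A valid 3-coloring: color 1: [9, 11]; color 2: [0, 3, 8]; color 3: [4, 6].

χ(G) = 3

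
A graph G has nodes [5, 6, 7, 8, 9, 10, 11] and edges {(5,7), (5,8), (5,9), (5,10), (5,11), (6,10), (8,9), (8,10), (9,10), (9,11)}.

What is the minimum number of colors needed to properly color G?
χ(G) = 4

Clique number ω(G) = 4 (lower bound: χ ≥ ω).
The clique on [5, 8, 9, 10] has size 4, forcing χ ≥ 4, and the coloring below uses 4 colors, so χ(G) = 4.
A valid 4-coloring: color 1: [5, 6]; color 2: [7, 9]; color 3: [10, 11]; color 4: [8].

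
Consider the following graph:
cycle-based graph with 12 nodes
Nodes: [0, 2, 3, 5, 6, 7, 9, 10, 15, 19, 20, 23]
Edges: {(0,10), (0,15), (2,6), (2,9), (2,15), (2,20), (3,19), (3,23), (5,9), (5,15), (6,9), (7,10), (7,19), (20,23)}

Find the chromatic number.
χ(G) = 3

Clique number ω(G) = 3 (lower bound: χ ≥ ω).
The clique on [2, 6, 9] has size 3, forcing χ ≥ 3, and the coloring below uses 3 colors, so χ(G) = 3.
A valid 3-coloring: color 1: [2, 5, 10, 19, 23]; color 2: [3, 7, 9, 15, 20]; color 3: [0, 6].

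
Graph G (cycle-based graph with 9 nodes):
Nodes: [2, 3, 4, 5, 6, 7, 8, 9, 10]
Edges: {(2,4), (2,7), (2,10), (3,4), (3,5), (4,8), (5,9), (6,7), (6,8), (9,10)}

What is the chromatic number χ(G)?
χ(G) = 3

Clique number ω(G) = 2 (lower bound: χ ≥ ω).
Odd cycle [4, 8, 6, 7, 2] needs 3 colors (χ ≥ 3).
The coloring below uses 3 colors, so χ(G) = 3.
A valid 3-coloring: color 1: [2, 3, 8, 9]; color 2: [4, 5, 7, 10]; color 3: [6].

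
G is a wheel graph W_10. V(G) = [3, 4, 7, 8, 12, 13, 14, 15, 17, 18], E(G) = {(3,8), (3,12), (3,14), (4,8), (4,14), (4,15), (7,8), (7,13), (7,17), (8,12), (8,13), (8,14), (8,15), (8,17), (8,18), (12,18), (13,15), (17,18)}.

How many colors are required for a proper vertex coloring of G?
Clique number ω(G) = 3 (lower bound: χ ≥ ω).
Odd cycle [4, 15, 13, 7, 17, 18, 12, 3, 14] needs 3 colors (χ ≥ 3).
Vertex 8 is adjacent to every vertex of [3, 4, 7, 12, 13, 14, 15, 17, 18], which already need 3 colors among themselves, so 8 needs a new color (χ ≥ 4).
The coloring below uses 4 colors, so χ(G) = 4.
A valid 4-coloring: color 1: [8]; color 2: [3, 4, 13, 17]; color 3: [7, 14, 15, 18]; color 4: [12].

χ(G) = 4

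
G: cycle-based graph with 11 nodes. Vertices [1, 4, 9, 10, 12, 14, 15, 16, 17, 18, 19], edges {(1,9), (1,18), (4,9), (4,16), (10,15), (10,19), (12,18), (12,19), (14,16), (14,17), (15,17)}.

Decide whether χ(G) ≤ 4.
Yes, G is 4-colorable

A valid 4-coloring: color 1: [9, 10, 16, 17, 18]; color 2: [1, 4, 14, 15, 19]; color 3: [12].
(χ(G) = 3 ≤ 4.)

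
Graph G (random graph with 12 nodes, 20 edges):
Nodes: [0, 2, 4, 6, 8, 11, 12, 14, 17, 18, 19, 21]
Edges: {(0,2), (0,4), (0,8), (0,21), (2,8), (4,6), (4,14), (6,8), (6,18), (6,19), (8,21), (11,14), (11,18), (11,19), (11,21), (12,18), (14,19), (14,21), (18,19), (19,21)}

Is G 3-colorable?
The clique on vertices [11, 14, 19, 21] has size 4 > 3, so it alone needs 4 colors.

No, G is not 3-colorable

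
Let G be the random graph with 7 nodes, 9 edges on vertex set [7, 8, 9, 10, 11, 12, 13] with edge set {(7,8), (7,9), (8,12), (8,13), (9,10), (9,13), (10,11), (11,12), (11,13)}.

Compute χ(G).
Clique number ω(G) = 2 (lower bound: χ ≥ ω).
The graph is bipartite (no odd cycle), so 2 colors suffice: χ(G) = 2.
A valid 2-coloring: color 1: [7, 10, 12, 13]; color 2: [8, 9, 11].

χ(G) = 2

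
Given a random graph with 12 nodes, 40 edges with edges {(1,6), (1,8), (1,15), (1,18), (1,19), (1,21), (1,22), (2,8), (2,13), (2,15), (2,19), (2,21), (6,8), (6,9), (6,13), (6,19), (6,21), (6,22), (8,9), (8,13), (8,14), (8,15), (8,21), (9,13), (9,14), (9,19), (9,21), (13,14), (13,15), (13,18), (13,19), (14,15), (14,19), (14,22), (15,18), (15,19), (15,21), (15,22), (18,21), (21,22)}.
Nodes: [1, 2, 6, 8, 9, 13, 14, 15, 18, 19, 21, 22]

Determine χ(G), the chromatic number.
Clique number ω(G) = 4 (lower bound: χ ≥ ω).
Suppose a proper 4-coloring c exists. The clique [1, 6, 8, 21] takes 4 distinct colors; by symmetry let c(1) = 1, c(6) = 2, c(8) = 3, c(21) = 4.
- Vertex 15: neighbors [1, 8, 21] already have colors [1, 3, 4] ⇒ c(15) = 2.
- Vertex 9: neighbors [6, 8, 21] already have colors [2, 3, 4] ⇒ c(9) = 1.
- Vertex 13: neighbors [9, 6, 8] already have colors [1, 2, 3] ⇒ c(13) = 4.
- Vertex 14: neighbors [9, 15, 8, 13] already have colors [1, 2, 3, 4] — all 4 colors blocked. Contradiction.
The forced assignments end in a contradiction, so G has no proper 4-coloring (χ ≥ 5).
The coloring below uses 5 colors, so χ(G) = 5.
A valid 5-coloring: color 1: [9, 15]; color 2: [8, 18, 19, 22]; color 3: [13, 21]; color 4: [2, 6, 14]; color 5: [1].

χ(G) = 5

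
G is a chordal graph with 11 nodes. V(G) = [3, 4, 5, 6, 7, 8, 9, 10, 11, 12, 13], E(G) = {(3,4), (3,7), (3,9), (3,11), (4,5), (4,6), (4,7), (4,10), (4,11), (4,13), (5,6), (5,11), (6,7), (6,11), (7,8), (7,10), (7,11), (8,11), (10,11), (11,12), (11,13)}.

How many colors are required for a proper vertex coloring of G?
χ(G) = 4

Clique number ω(G) = 4 (lower bound: χ ≥ ω).
The clique on [4, 5, 6, 11] has size 4, forcing χ ≥ 4, and the coloring below uses 4 colors, so χ(G) = 4.
A valid 4-coloring: color 1: [9, 11]; color 2: [4, 8, 12]; color 3: [5, 7, 13]; color 4: [3, 6, 10].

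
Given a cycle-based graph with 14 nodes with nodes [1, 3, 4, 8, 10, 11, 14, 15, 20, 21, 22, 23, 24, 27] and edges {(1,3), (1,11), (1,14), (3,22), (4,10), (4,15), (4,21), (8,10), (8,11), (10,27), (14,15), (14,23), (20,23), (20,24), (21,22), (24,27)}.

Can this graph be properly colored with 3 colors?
Yes, G is 3-colorable

A valid 3-coloring: color 1: [1, 4, 8, 22, 23, 24]; color 2: [3, 10, 11, 14, 20, 21]; color 3: [15, 27].
(χ(G) = 3 ≤ 3.)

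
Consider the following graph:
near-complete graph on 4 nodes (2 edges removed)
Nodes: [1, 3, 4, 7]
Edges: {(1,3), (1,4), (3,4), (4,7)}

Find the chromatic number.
Clique number ω(G) = 3 (lower bound: χ ≥ ω).
The clique on [1, 3, 4] has size 3, forcing χ ≥ 3, and the coloring below uses 3 colors, so χ(G) = 3.
A valid 3-coloring: color 1: [4]; color 2: [3, 7]; color 3: [1].

χ(G) = 3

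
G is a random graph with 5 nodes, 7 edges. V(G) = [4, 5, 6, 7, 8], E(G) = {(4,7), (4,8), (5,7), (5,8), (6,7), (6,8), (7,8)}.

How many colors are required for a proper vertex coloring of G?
χ(G) = 3

Clique number ω(G) = 3 (lower bound: χ ≥ ω).
The clique on [4, 7, 8] has size 3, forcing χ ≥ 3, and the coloring below uses 3 colors, so χ(G) = 3.
A valid 3-coloring: color 1: [7]; color 2: [8]; color 3: [4, 5, 6].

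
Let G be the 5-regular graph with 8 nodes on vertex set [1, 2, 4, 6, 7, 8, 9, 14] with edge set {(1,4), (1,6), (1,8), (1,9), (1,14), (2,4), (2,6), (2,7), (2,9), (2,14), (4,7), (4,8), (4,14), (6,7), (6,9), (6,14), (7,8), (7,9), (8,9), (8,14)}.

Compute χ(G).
χ(G) = 4

Clique number ω(G) = 4 (lower bound: χ ≥ ω).
The clique on [1, 4, 8, 14] has size 4, forcing χ ≥ 4, and the coloring below uses 4 colors, so χ(G) = 4.
A valid 4-coloring: color 1: [7, 14]; color 2: [1, 2]; color 3: [4, 9]; color 4: [6, 8].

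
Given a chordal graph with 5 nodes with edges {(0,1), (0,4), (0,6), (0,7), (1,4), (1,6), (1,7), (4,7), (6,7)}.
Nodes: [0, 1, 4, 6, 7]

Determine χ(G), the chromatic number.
Clique number ω(G) = 4 (lower bound: χ ≥ ω).
The clique on [0, 1, 4, 7] has size 4, forcing χ ≥ 4, and the coloring below uses 4 colors, so χ(G) = 4.
A valid 4-coloring: color 1: [0]; color 2: [1]; color 3: [7]; color 4: [4, 6].

χ(G) = 4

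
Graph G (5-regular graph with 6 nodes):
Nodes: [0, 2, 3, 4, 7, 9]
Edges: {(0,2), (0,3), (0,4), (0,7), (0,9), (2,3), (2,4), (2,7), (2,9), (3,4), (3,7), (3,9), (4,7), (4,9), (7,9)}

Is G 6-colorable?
Yes, G is 6-colorable

A valid 6-coloring: color 1: [9]; color 2: [3]; color 3: [2]; color 4: [7]; color 5: [0]; color 6: [4].
(χ(G) = 6 ≤ 6.)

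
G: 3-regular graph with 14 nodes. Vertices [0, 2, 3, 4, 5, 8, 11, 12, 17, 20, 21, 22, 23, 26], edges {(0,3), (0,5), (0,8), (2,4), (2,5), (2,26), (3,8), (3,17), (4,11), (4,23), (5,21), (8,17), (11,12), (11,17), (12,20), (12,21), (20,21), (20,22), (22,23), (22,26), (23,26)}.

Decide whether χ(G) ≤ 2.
The clique on vertices [0, 3, 8] has size 3 > 2, so it alone needs 3 colors.

No, G is not 2-colorable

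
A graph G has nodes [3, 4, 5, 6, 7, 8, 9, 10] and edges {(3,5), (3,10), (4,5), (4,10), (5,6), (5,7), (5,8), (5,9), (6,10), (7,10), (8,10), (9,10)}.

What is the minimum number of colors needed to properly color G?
χ(G) = 2

Clique number ω(G) = 2 (lower bound: χ ≥ ω).
The graph is bipartite (no odd cycle), so 2 colors suffice: χ(G) = 2.
A valid 2-coloring: color 1: [5, 10]; color 2: [3, 4, 6, 7, 8, 9].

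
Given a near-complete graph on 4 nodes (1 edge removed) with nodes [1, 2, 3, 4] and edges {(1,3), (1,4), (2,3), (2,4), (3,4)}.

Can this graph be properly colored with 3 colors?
Yes, G is 3-colorable

A valid 3-coloring: color 1: [3]; color 2: [4]; color 3: [1, 2].
(χ(G) = 3 ≤ 3.)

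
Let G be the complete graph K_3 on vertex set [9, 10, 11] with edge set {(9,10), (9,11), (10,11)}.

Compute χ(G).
Clique number ω(G) = 3 (lower bound: χ ≥ ω).
The clique on [9, 10, 11] has size 3, forcing χ ≥ 3, and the coloring below uses 3 colors, so χ(G) = 3.
A valid 3-coloring: color 1: [9]; color 2: [10]; color 3: [11].

χ(G) = 3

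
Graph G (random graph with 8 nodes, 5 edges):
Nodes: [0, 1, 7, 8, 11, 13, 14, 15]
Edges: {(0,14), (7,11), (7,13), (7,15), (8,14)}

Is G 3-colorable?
Yes, G is 3-colorable

A valid 3-coloring: color 1: [1, 7, 14]; color 2: [0, 8, 11, 13, 15].
(χ(G) = 2 ≤ 3.)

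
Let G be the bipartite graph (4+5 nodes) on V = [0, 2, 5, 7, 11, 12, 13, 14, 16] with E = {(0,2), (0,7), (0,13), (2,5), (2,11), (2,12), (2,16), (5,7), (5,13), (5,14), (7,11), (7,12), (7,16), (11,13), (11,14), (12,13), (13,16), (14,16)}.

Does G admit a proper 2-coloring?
A valid 2-coloring: color 1: [2, 7, 13, 14]; color 2: [0, 5, 11, 12, 16].
(χ(G) = 2 ≤ 2.)

Yes, G is 2-colorable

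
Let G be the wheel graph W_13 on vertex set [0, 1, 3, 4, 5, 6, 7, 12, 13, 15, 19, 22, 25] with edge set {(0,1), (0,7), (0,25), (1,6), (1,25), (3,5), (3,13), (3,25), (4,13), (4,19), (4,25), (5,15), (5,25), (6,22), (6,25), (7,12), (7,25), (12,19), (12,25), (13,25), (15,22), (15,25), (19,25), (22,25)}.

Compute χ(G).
χ(G) = 3

Clique number ω(G) = 3 (lower bound: χ ≥ ω).
The clique on [0, 1, 25] has size 3, forcing χ ≥ 3, and the coloring below uses 3 colors, so χ(G) = 3.
A valid 3-coloring: color 1: [25]; color 2: [0, 3, 4, 6, 12, 15]; color 3: [1, 5, 7, 13, 19, 22].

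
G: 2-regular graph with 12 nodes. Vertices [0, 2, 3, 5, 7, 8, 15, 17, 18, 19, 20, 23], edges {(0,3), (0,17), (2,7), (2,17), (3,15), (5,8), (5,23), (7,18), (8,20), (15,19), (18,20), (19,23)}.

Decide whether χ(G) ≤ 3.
Yes, G is 3-colorable

A valid 3-coloring: color 1: [3, 5, 7, 17, 19, 20]; color 2: [0, 2, 8, 15, 18, 23].
(χ(G) = 2 ≤ 3.)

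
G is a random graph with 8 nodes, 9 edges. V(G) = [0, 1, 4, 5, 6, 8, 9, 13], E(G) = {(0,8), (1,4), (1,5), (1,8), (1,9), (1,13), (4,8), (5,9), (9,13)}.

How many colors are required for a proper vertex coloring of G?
χ(G) = 3

Clique number ω(G) = 3 (lower bound: χ ≥ ω).
The clique on [1, 4, 8] has size 3, forcing χ ≥ 3, and the coloring below uses 3 colors, so χ(G) = 3.
A valid 3-coloring: color 1: [0, 1, 6]; color 2: [8, 9]; color 3: [4, 5, 13].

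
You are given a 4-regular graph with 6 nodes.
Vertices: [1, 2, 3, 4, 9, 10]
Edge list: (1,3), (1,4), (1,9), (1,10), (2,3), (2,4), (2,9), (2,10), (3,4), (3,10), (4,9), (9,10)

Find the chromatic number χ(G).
Clique number ω(G) = 3 (lower bound: χ ≥ ω).
The clique on [1, 9, 10] has size 3, forcing χ ≥ 3, and the coloring below uses 3 colors, so χ(G) = 3.
A valid 3-coloring: color 1: [1, 2]; color 2: [4, 10]; color 3: [3, 9].

χ(G) = 3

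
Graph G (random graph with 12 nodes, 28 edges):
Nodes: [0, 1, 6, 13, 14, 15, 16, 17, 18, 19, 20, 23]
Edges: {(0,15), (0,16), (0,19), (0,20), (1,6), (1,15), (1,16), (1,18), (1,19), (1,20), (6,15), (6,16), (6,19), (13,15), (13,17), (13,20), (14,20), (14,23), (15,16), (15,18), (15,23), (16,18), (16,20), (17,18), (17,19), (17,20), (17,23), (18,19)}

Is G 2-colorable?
No, G is not 2-colorable

The clique on vertices [1, 15, 16, 18] has size 4 > 2, so it alone needs 4 colors.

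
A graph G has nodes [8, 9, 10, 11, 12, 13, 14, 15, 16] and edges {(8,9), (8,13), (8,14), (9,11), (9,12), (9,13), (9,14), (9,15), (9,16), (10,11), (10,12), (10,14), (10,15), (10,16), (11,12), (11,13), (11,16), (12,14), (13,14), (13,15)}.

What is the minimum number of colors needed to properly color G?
χ(G) = 4

Clique number ω(G) = 4 (lower bound: χ ≥ ω).
The clique on [8, 9, 13, 14] has size 4, forcing χ ≥ 4, and the coloring below uses 4 colors, so χ(G) = 4.
A valid 4-coloring: color 1: [9, 10]; color 2: [12, 13, 16]; color 3: [11, 14, 15]; color 4: [8].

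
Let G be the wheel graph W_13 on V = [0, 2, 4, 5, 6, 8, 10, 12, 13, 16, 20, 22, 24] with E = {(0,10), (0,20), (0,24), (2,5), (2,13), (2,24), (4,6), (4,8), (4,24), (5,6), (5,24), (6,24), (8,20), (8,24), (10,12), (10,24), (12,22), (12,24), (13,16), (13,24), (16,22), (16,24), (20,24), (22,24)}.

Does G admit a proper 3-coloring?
A valid 3-coloring: color 1: [24]; color 2: [4, 5, 10, 13, 20, 22]; color 3: [0, 2, 6, 8, 12, 16].
(χ(G) = 3 ≤ 3.)

Yes, G is 3-colorable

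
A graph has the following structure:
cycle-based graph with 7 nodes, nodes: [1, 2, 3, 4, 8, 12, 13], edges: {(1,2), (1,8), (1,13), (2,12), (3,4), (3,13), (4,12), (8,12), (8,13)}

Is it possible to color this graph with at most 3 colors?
A valid 3-coloring: color 1: [12, 13]; color 2: [2, 4, 8]; color 3: [1, 3].
(χ(G) = 3 ≤ 3.)

Yes, G is 3-colorable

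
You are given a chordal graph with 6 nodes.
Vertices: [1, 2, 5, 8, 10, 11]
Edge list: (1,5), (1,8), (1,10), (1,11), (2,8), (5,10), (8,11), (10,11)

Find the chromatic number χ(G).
χ(G) = 3

Clique number ω(G) = 3 (lower bound: χ ≥ ω).
The clique on [1, 8, 11] has size 3, forcing χ ≥ 3, and the coloring below uses 3 colors, so χ(G) = 3.
A valid 3-coloring: color 1: [1, 2]; color 2: [8, 10]; color 3: [5, 11].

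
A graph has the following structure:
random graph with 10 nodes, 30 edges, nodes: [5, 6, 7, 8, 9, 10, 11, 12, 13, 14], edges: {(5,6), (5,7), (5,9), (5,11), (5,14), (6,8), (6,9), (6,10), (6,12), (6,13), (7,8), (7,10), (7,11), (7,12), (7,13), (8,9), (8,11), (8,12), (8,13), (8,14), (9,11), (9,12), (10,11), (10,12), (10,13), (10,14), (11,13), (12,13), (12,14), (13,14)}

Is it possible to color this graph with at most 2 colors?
The clique on vertices [7, 8, 11, 13] has size 4 > 2, so it alone needs 4 colors.

No, G is not 2-colorable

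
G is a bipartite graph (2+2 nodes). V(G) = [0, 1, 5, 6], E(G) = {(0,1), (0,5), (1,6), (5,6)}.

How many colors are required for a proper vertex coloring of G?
χ(G) = 2

Clique number ω(G) = 2 (lower bound: χ ≥ ω).
The graph is bipartite (no odd cycle), so 2 colors suffice: χ(G) = 2.
A valid 2-coloring: color 1: [0, 6]; color 2: [1, 5].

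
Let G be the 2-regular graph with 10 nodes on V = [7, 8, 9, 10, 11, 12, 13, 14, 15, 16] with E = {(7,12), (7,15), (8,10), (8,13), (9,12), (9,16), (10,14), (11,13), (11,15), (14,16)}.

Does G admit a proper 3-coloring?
A valid 3-coloring: color 1: [7, 8, 9, 11, 14]; color 2: [10, 12, 13, 15, 16].
(χ(G) = 2 ≤ 3.)

Yes, G is 3-colorable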